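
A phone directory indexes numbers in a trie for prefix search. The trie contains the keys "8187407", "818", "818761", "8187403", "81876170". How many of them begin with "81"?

Walk to "81"; the words in its subtree are exactly those with that prefix.
Words under "81": 818, 8187403, 8187407, 818761, 81876170
Count: 5

5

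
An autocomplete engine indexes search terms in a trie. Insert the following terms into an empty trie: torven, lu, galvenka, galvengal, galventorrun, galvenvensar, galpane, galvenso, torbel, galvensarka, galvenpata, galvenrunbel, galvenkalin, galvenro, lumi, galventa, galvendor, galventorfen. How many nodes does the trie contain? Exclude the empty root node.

For each word, the new-node count is its length minus the longest prefix already in the trie:
  "torven" → 6 new (t, o, r, v, e, n)
  "lu" → 2 new (l, u)
  "galvenka" → 8 new (g, a, l, v, e, n, k, a)
  "galvengal" → prefix "galven" already present; 3 new (g, a, l)
  "galventorrun" → prefix "galven" already present; 6 new (t, o, r, r, u, n)
  "galvenvensar" → prefix "galven" already present; 6 new (v, e, n, s, a, r)
  "galpane" → prefix "gal" already present; 4 new (p, a, n, e)
  "galvenso" → prefix "galven" already present; 2 new (s, o)
  "torbel" → prefix "tor" already present; 3 new (b, e, l)
  "galvensarka" → prefix "galvens" already present; 4 new (a, r, k, a)
  "galvenpata" → prefix "galven" already present; 4 new (p, a, t, a)
  "galvenrunbel" → prefix "galven" already present; 6 new (r, u, n, b, e, l)
  "galvenkalin" → prefix "galvenka" already present; 3 new (l, i, n)
  "galvenro" → prefix "galvenr" already present; 1 new (o)
  "lumi" → prefix "lu" already present; 2 new (m, i)
  "galventa" → prefix "galvent" already present; 1 new (a)
  "galvendor" → prefix "galven" already present; 3 new (d, o, r)
  "galventorfen" → prefix "galventor" already present; 3 new (f, e, n)
Total nodes = 6 + 2 + 8 + 3 + 6 + 6 + 4 + 2 + 3 + 4 + 4 + 6 + 3 + 1 + 2 + 1 + 3 + 3 = 67

67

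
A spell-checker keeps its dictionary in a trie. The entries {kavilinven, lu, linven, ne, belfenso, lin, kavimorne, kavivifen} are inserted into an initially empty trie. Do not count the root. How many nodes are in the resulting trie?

37

Count nodes per top-level branch (shared prefixes stored once):
  'b'-branch (belfenso): 8 nodes
  'k'-branch (kavilinven, kavimorne, kavivifen): 20 nodes
  'l'-branch (lin, linven, lu): 7 nodes
  'n'-branch (ne): 2 nodes
Sum: 37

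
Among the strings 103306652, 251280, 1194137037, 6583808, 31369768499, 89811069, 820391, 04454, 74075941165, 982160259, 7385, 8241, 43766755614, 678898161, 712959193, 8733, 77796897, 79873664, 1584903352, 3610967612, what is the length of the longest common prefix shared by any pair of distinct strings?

2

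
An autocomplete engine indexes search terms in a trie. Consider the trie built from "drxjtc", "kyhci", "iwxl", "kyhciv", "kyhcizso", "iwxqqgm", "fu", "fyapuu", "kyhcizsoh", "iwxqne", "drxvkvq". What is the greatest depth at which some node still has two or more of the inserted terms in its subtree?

8

Look for the deepest trie node that still has at least two words in its subtree.
e.g. "kyhcizso" and "kyhcizsoh" share the prefix "kyhcizso" of length 8; no pair shares a longer one.
Longest shared-prefix length: 8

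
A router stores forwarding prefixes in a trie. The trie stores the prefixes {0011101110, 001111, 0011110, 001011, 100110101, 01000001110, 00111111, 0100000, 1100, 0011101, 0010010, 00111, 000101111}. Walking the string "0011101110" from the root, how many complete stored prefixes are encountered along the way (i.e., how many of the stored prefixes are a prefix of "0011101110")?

3

Walk "0011101110" from the root; an end-of-word marker is hit whenever a stored word is a prefix of "0011101110".
Prefixes of the query that are stored words: "00111", "0011101", "0011101110"
Count: 3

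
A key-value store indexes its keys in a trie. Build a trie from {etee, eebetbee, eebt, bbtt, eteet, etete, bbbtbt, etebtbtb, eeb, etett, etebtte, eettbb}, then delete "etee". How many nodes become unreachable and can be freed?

0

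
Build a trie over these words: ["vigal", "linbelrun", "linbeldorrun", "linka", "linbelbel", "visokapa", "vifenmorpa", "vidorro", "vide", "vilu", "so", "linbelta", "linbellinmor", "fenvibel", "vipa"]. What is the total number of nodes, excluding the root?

For each word, the new-node count is its length minus the longest prefix already in the trie:
  "vigal" → 5 new (v, i, g, a, l)
  "linbelrun" → 9 new (l, i, n, b, e, l, r, u, n)
  "linbeldorrun" → prefix "linbel" already present; 6 new (d, o, r, r, u, n)
  "linka" → prefix "lin" already present; 2 new (k, a)
  "linbelbel" → prefix "linbel" already present; 3 new (b, e, l)
  "visokapa" → prefix "vi" already present; 6 new (s, o, k, a, p, a)
  "vifenmorpa" → prefix "vi" already present; 8 new (f, e, n, m, o, r, p, a)
  "vidorro" → prefix "vi" already present; 5 new (d, o, r, r, o)
  "vide" → prefix "vid" already present; 1 new (e)
  "vilu" → prefix "vi" already present; 2 new (l, u)
  "so" → 2 new (s, o)
  "linbelta" → prefix "linbel" already present; 2 new (t, a)
  "linbellinmor" → prefix "linbel" already present; 6 new (l, i, n, m, o, r)
  "fenvibel" → 8 new (f, e, n, v, i, b, e, l)
  "vipa" → prefix "vi" already present; 2 new (p, a)
Total nodes = 5 + 9 + 6 + 2 + 3 + 6 + 8 + 5 + 1 + 2 + 2 + 2 + 6 + 8 + 2 = 67

67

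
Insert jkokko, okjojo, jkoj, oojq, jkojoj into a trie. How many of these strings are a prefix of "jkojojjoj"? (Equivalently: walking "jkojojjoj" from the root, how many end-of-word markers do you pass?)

Traverse "jkojojjoj" character by character; count nodes along the way that are marked as word ends.
Prefixes of the query that are stored words: "jkoj", "jkojoj"
Count: 2

2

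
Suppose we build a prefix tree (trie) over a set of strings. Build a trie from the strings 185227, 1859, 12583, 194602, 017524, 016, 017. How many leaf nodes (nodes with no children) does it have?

6

Leaves are exactly the stored words that no other stored word extends.
Those words: "016", "017524", "12583", "185227", "1859", "194602"
Leaf count: 6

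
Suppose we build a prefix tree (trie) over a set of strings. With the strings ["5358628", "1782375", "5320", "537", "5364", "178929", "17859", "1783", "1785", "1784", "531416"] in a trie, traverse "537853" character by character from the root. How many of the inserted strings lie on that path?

1

Traverse "537853" character by character; count nodes along the way that are marked as word ends.
Prefixes of the query that are stored words: "537"
Count: 1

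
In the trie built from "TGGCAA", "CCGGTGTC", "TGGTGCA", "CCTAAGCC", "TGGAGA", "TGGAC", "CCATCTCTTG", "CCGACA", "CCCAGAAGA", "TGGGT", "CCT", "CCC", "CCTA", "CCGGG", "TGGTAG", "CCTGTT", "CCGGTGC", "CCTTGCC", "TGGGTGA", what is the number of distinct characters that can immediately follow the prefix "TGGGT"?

Follow the path "TGGGT" to its node, then look at its outgoing edges.
Distinct next characters after "TGGGT": G.
That node has 1 child edge.

1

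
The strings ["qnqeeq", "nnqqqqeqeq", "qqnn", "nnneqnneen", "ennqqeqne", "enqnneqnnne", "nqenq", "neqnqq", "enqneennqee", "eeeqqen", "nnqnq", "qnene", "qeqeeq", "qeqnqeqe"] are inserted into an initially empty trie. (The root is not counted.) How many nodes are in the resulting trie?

82

Insert word by word; a character creates a node only if that edge doesn't already exist:
  "qnqeeq" → 6 new (q, n, q, e, e, q)
  "nnqqqqeqeq" → 10 new (n, n, q, q, q, q, e, q, e, q)
  "qqnn" → prefix "q" already present; 3 new (q, n, n)
  "nnneqnneen" → prefix "nn" already present; 8 new (n, e, q, n, n, e, e, n)
  "ennqqeqne" → 9 new (e, n, n, q, q, e, q, n, e)
  "enqnneqnnne" → prefix "en" already present; 9 new (q, n, n, e, q, n, n, n, e)
  "nqenq" → prefix "n" already present; 4 new (q, e, n, q)
  "neqnqq" → prefix "n" already present; 5 new (e, q, n, q, q)
  "enqneennqee" → prefix "enqn" already present; 7 new (e, e, n, n, q, e, e)
  "eeeqqen" → prefix "e" already present; 6 new (e, e, q, q, e, n)
  "nnqnq" → prefix "nnq" already present; 2 new (n, q)
  "qnene" → prefix "qn" already present; 3 new (e, n, e)
  "qeqeeq" → prefix "q" already present; 5 new (e, q, e, e, q)
  "qeqnqeqe" → prefix "qeq" already present; 5 new (n, q, e, q, e)
Total nodes = 6 + 10 + 3 + 8 + 9 + 9 + 4 + 5 + 7 + 6 + 2 + 3 + 5 + 5 = 82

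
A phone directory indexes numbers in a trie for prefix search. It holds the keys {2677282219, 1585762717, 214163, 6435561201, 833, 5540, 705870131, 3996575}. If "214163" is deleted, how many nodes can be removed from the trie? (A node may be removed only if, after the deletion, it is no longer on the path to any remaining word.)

5

After clearing the end-marker at "214163", prune upward until reaching a node still needed by another word.
The suffix "14163" (5 nodes) is used only by "214163"; the node for "2" still has the child "6", so pruning stops there.
Nodes removed: 5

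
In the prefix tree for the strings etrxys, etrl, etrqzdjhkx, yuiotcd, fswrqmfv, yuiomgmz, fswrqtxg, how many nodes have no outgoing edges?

A leaf is a node with no children — equivalently, the end of a word that is not a proper prefix of any other stored word.
Those words: "etrl", "etrqzdjhkx", "etrxys", "fswrqmfv", "fswrqtxg", "yuiomgmz", "yuiotcd"
Leaf count: 7

7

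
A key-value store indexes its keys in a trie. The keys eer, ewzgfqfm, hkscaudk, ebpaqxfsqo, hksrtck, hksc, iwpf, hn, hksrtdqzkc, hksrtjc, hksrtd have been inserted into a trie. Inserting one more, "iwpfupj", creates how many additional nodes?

The longest prefix of "iwpfupj" already in the trie is "iwpf" (length 4).
So 7 − 4 = 3 new nodes.

3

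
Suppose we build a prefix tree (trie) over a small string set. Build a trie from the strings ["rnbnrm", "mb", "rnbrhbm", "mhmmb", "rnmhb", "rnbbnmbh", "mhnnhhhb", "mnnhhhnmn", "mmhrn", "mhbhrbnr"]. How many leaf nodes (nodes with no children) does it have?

10

A leaf is a node with no children — equivalently, the end of a word that is not a proper prefix of any other stored word.
Those words: "mb", "mhbhrbnr", "mhmmb", "mhnnhhhb", "mmhrn", "mnnhhhnmn", "rnbbnmbh", "rnbnrm", "rnbrhbm", "rnmhb"
Leaf count: 10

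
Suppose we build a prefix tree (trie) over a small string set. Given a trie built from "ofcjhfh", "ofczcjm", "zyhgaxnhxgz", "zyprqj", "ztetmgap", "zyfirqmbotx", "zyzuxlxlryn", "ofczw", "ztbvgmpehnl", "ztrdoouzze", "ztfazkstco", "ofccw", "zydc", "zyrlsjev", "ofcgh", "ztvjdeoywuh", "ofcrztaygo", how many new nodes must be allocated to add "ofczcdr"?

"ofczc" is already a path in the trie; the remaining "dr" must be added.
So 7 − 5 = 2 new nodes.

2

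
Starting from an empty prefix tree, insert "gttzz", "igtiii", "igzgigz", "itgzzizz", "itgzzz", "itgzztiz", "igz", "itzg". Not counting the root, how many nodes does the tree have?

29

Trace insertions, counting only characters that open a new branch:
  "gttzz" → 5 new (g, t, t, z, z)
  "igtiii" → 6 new (i, g, t, i, i, i)
  "igzgigz" → prefix "ig" already present; 5 new (z, g, i, g, z)
  "itgzzizz" → prefix "i" already present; 7 new (t, g, z, z, i, z, z)
  "itgzzz" → prefix "itgzz" already present; 1 new (z)
  "itgzztiz" → prefix "itgzz" already present; 3 new (t, i, z)
  "igz" → prefix "igz" already present; 0 new (none)
  "itzg" → prefix "it" already present; 2 new (z, g)
Total nodes = 5 + 6 + 5 + 7 + 1 + 3 + 0 + 2 = 29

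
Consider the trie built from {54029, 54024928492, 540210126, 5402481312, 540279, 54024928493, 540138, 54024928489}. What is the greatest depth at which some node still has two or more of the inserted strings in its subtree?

10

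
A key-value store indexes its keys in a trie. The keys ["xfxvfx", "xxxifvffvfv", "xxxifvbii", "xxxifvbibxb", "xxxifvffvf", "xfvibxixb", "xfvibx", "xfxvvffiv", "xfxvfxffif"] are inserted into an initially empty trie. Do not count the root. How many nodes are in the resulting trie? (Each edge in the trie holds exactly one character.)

38

Trie structure (* marks end of a word):
(root)
└─ x
   ├─ f
   │  ├─ v
   │  │  └─ i
   │  │     └─ b
   │  │        └─ x *
   │  │           └─ i
   │  │              └─ x
   │  │                 └─ b *
   │  └─ x
   │     └─ v
   │        ├─ f
   │        │  └─ x *
   │        │     └─ f
   │        │        └─ f
   │        │           └─ i
   │        │              └─ f *
   │        └─ v
   │           └─ f
   │              └─ f
   │                 └─ i
   │                    └─ v *
   └─ x
      └─ x
         └─ i
            └─ f
               └─ v
                  ├─ b
                  │  └─ i
                  │     ├─ b
                  │     │  └─ x
                  │     │     └─ b *
                  │     └─ i *
                  └─ f
                     └─ f
                        └─ v
                           └─ f *
                              └─ v *
Counting every labelled node above: 38.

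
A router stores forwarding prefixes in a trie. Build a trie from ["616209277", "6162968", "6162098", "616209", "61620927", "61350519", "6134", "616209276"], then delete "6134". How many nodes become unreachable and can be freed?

After clearing the end-marker at "6134", prune upward until reaching a node still needed by another word.
The suffix "4" (1 node) is used only by "6134"; the node for "613" still has the child "5", so pruning stops there.
Nodes removed: 1

1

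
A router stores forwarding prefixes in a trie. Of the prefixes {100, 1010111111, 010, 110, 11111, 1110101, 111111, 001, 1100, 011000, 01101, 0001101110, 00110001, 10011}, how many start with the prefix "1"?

Walk to "1"; the words in its subtree are exactly those with that prefix.
Matches: "100", "10011", "1010111111", "110", "1100", "1110101", "11111", "111111"
Count: 8

8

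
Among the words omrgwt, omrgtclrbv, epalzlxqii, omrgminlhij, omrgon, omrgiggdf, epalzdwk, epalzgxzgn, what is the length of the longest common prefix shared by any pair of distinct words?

5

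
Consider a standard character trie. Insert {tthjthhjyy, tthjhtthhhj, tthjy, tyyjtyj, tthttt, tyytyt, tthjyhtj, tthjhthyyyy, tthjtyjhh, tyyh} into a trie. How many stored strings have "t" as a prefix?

10

Traverse to the node for "t", then collect every word in that subtree.
Matches: "tthjhthyyyy", "tthjhtthhhj", "tthjthhjyy", "tthjtyjhh", "tthjy", "tthjyhtj", "tthttt", "tyyh", "tyyjtyj", "tyytyt"
Count: 10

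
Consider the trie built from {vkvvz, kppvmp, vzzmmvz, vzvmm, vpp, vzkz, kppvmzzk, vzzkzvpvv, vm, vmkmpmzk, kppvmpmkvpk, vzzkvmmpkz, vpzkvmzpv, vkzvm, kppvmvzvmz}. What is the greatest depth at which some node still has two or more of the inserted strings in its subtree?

6

Equivalently: take the maximum, over all pairs, of their longest common prefix length.
"kppvmp" and "kppvmpmkvpk" agree on "kppvmp" (6 characters) before diverging; nothing deeper is shared.
Longest shared-prefix length: 6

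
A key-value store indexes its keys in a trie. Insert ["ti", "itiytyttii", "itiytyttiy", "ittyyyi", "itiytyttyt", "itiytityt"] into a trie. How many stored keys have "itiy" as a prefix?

4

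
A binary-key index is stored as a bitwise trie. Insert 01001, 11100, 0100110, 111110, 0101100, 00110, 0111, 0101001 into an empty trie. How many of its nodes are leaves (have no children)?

A leaf is a node with no children — equivalently, the end of a word that is not a proper prefix of any other stored word.
Those words: "00110", "0100110", "0101001", "0101100", "0111", "11100", "111110"
Leaf count: 7

7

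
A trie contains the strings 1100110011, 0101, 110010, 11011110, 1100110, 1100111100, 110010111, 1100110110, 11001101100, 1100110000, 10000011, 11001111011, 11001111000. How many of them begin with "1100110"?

Filter for entries beginning with "1100110":
Words under "1100110": 1100110, 1100110000, 1100110011, 1100110110, 11001101100
Count: 5

5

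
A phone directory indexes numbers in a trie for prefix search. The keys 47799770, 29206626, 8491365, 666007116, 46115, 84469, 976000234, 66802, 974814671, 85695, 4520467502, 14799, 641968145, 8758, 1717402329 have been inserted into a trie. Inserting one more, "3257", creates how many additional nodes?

No existing word starts with "3", so every character of "3257" needs a new node.
4 − 0 = 4 new nodes.

4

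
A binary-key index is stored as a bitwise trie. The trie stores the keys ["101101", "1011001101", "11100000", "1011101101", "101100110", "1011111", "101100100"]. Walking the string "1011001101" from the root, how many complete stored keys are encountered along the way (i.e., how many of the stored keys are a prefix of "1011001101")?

Check each prefix of "1011001101" against the stored set — each match is an end-marker on the path.
Prefixes of the query that are stored words: "101100110", "1011001101"
Count: 2

2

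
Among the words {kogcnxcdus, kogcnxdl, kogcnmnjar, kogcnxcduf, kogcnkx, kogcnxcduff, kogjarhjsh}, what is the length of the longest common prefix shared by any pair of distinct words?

10

Look for the deepest trie node that still has at least two words in its subtree.
"kogcnxcduf" and "kogcnxcduff" agree on "kogcnxcduf" (10 characters) before diverging; nothing deeper is shared.
Longest shared-prefix length: 10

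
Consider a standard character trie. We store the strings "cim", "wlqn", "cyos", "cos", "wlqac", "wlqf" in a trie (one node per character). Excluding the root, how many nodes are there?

15

Count nodes per top-level branch (shared prefixes stored once):
  'c'-branch (cim, cos, cyos): 8 nodes
  'w'-branch (wlqac, wlqf, wlqn): 7 nodes
Sum: 15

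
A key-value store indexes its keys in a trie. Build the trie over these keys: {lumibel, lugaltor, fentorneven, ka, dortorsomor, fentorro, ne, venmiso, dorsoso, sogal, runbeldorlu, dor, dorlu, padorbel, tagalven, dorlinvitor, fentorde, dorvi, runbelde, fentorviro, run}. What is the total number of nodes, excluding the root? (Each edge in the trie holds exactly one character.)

102

For each word, the new-node count is its length minus the longest prefix already in the trie:
  "lumibel" → 7 new (l, u, m, i, b, e, l)
  "lugaltor" → prefix "lu" already present; 6 new (g, a, l, t, o, r)
  "fentorneven" → 11 new (f, e, n, t, o, r, n, e, v, e, n)
  "ka" → 2 new (k, a)
  "dortorsomor" → 11 new (d, o, r, t, o, r, s, o, m, o, r)
  "fentorro" → prefix "fentor" already present; 2 new (r, o)
  "ne" → 2 new (n, e)
  "venmiso" → 7 new (v, e, n, m, i, s, o)
  "dorsoso" → prefix "dor" already present; 4 new (s, o, s, o)
  "sogal" → 5 new (s, o, g, a, l)
  "runbeldorlu" → 11 new (r, u, n, b, e, l, d, o, r, l, u)
  "dor" → prefix "dor" already present; 0 new (none)
  "dorlu" → prefix "dor" already present; 2 new (l, u)
  "padorbel" → 8 new (p, a, d, o, r, b, e, l)
  "tagalven" → 8 new (t, a, g, a, l, v, e, n)
  "dorlinvitor" → prefix "dorl" already present; 7 new (i, n, v, i, t, o, r)
  "fentorde" → prefix "fentor" already present; 2 new (d, e)
  "dorvi" → prefix "dor" already present; 2 new (v, i)
  "runbelde" → prefix "runbeld" already present; 1 new (e)
  "fentorviro" → prefix "fentor" already present; 4 new (v, i, r, o)
  "run" → prefix "run" already present; 0 new (none)
Total nodes = 7 + 6 + 11 + 2 + 11 + 2 + 2 + 7 + 4 + 5 + 11 + 0 + 2 + 8 + 8 + 7 + 2 + 2 + 1 + 4 + 0 = 102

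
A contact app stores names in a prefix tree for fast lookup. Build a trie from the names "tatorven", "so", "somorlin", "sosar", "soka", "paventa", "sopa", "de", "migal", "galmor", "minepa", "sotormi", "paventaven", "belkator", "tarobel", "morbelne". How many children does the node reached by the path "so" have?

Follow the path "so" to its node, then look at its outgoing edges.
Characters that immediately follow "so" among the stored strings: {k, m, p, s, t}.
That node has 5 child edges.

5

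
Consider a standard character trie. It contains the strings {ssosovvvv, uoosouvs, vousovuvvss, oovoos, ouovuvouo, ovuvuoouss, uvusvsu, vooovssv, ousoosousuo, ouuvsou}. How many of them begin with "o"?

5

Traverse to the node for "o", then collect every word in that subtree.
Words under "o": oovoos, ouovuvouo, ousoosousuo, ouuvsou, ovuvuoouss
Count: 5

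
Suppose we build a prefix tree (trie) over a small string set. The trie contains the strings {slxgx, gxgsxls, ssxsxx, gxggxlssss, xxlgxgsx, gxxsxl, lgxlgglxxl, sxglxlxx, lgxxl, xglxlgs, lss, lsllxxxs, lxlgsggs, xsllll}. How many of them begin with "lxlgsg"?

1

Walk to "lxlgsg"; the words in its subtree are exactly those with that prefix.
Words under "lxlgsg": lxlgsggs
Count: 1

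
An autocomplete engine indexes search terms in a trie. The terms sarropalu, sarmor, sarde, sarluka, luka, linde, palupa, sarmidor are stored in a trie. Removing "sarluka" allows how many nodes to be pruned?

4

Walk "sarluka" from the leaf back toward the root, removing each node that no remaining word uses.
The suffix "luka" (4 nodes) is used only by "sarluka"; the node for "sar" still has the child "r", so pruning stops there.
Nodes removed: 4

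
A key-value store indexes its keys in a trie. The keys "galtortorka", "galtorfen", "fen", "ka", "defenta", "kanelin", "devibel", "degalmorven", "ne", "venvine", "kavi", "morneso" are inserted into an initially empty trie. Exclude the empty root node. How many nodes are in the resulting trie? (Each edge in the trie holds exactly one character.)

For each word, the new-node count is its length minus the longest prefix already in the trie:
  "galtortorka" → 11 new (g, a, l, t, o, r, t, o, r, k, a)
  "galtorfen" → prefix "galtor" already present; 3 new (f, e, n)
  "fen" → 3 new (f, e, n)
  "ka" → 2 new (k, a)
  "defenta" → 7 new (d, e, f, e, n, t, a)
  "kanelin" → prefix "ka" already present; 5 new (n, e, l, i, n)
  "devibel" → prefix "de" already present; 5 new (v, i, b, e, l)
  "degalmorven" → prefix "de" already present; 9 new (g, a, l, m, o, r, v, e, n)
  "ne" → 2 new (n, e)
  "venvine" → 7 new (v, e, n, v, i, n, e)
  "kavi" → prefix "ka" already present; 2 new (v, i)
  "morneso" → 7 new (m, o, r, n, e, s, o)
Total nodes = 11 + 3 + 3 + 2 + 7 + 5 + 5 + 9 + 2 + 7 + 2 + 7 = 63

63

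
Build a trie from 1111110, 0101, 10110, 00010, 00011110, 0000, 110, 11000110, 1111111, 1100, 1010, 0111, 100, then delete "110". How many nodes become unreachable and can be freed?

0

Walk "110" from the leaf back toward the root, removing each node that no remaining word uses.
Every node on "110" is still needed (e.g. by "11000110"), so nothing is freed.
Nodes removed: 0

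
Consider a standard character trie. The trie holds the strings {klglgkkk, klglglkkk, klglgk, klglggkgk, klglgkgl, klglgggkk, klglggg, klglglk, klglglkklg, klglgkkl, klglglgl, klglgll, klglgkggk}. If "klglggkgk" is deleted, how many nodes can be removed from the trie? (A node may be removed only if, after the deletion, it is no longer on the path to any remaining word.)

After clearing the end-marker at "klglggkgk", prune upward until reaching a node still needed by another word.
The suffix "kgk" (3 nodes) is used only by "klglggkgk"; the node for "klglgg" still has the child "g", so pruning stops there.
Nodes removed: 3

3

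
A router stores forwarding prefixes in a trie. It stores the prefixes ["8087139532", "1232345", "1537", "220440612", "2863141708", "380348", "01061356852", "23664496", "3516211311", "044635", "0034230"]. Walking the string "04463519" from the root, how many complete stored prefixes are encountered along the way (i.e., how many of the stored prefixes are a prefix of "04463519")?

1

Traverse "04463519" character by character; count nodes along the way that are marked as word ends.
Prefixes of the query that are stored words: "044635"
Count: 1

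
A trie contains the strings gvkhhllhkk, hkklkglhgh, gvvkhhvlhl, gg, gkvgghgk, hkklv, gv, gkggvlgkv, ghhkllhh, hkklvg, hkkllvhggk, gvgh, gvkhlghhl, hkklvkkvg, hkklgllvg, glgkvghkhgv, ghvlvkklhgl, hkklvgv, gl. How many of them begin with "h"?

7

Walk to "h"; the words in its subtree are exactly those with that prefix.
Matches: "hkklgllvg", "hkklkglhgh", "hkkllvhggk", "hkklv", "hkklvg", "hkklvgv", "hkklvkkvg"
Count: 7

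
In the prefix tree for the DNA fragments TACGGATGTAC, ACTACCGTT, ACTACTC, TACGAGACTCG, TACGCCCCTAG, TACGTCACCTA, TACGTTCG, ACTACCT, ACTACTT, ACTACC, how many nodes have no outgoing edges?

Leaves are exactly the stored words that no other stored word extends.
Those words: "ACTACCGTT", "ACTACCT", "ACTACTC", "ACTACTT", "TACGAGACTCG", "TACGCCCCTAG", "TACGGATGTAC", "TACGTCACCTA", "TACGTTCG"
Leaf count: 9

9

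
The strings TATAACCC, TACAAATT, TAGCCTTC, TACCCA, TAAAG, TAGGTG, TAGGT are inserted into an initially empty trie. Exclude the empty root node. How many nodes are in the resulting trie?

29

For each word, the new-node count is its length minus the longest prefix already in the trie:
  "TATAACCC" → 8 new (T, A, T, A, A, C, C, C)
  "TACAAATT" → prefix "TA" already present; 6 new (C, A, A, A, T, T)
  "TAGCCTTC" → prefix "TA" already present; 6 new (G, C, C, T, T, C)
  "TACCCA" → prefix "TAC" already present; 3 new (C, C, A)
  "TAAAG" → prefix "TA" already present; 3 new (A, A, G)
  "TAGGTG" → prefix "TAG" already present; 3 new (G, T, G)
  "TAGGT" → prefix "TAGGT" already present; 0 new (none)
Total nodes = 8 + 6 + 6 + 3 + 3 + 3 + 0 = 29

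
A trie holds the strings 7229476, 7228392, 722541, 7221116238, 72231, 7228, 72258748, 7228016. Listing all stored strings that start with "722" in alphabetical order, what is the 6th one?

DFS of the "722" subtree visits, in order: "7221116238", "72231", "722541", "72258748", "7228", "7228016", "7228392", "7229476"
The 6th is 7228016.

7228016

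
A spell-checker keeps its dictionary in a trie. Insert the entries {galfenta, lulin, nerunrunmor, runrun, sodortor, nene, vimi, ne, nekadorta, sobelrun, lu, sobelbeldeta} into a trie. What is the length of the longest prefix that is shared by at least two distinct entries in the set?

The deepest shared node is where two words last agree before diverging.
"sobelbeldeta" and "sobelrun" agree on "sobel" (5 characters) before diverging; nothing deeper is shared.
Longest shared-prefix length: 5

5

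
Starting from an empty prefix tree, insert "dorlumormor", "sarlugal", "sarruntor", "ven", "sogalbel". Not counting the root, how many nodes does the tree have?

35

Trace insertions, counting only characters that open a new branch:
  "dorlumormor" → 11 new (d, o, r, l, u, m, o, r, m, o, r)
  "sarlugal" → 8 new (s, a, r, l, u, g, a, l)
  "sarruntor" → prefix "sar" already present; 6 new (r, u, n, t, o, r)
  "ven" → 3 new (v, e, n)
  "sogalbel" → prefix "s" already present; 7 new (o, g, a, l, b, e, l)
Total nodes = 11 + 8 + 6 + 3 + 7 = 35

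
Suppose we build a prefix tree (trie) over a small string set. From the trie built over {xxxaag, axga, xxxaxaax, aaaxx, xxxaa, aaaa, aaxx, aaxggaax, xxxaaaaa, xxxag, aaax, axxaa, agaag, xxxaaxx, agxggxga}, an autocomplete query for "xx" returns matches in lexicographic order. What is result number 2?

xxxaaaaa

Filter for "xx…" and sort: "xxxaa", "xxxaaaaa", "xxxaag", "xxxaaxx", "xxxag", "xxxaxaax"
The 2nd is xxxaaaaa.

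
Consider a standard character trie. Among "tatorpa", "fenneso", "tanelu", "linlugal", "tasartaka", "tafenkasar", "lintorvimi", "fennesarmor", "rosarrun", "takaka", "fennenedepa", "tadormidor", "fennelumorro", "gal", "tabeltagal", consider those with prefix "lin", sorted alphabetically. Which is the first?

DFS of the "lin" subtree visits, in order: "linlugal", "lintorvimi"
The 1st is linlugal.

linlugal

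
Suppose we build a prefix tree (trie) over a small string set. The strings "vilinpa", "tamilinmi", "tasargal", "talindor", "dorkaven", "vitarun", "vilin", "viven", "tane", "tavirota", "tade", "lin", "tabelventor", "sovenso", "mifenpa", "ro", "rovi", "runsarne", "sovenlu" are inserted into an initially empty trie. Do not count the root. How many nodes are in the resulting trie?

93

For each word, the new-node count is its length minus the longest prefix already in the trie:
  "vilinpa" → 7 new (v, i, l, i, n, p, a)
  "tamilinmi" → 9 new (t, a, m, i, l, i, n, m, i)
  "tasargal" → prefix "ta" already present; 6 new (s, a, r, g, a, l)
  "talindor" → prefix "ta" already present; 6 new (l, i, n, d, o, r)
  "dorkaven" → 8 new (d, o, r, k, a, v, e, n)
  "vitarun" → prefix "vi" already present; 5 new (t, a, r, u, n)
  "vilin" → prefix "vilin" already present; 0 new (none)
  "viven" → prefix "vi" already present; 3 new (v, e, n)
  "tane" → prefix "ta" already present; 2 new (n, e)
  "tavirota" → prefix "ta" already present; 6 new (v, i, r, o, t, a)
  "tade" → prefix "ta" already present; 2 new (d, e)
  "lin" → 3 new (l, i, n)
  "tabelventor" → prefix "ta" already present; 9 new (b, e, l, v, e, n, t, o, r)
  "sovenso" → 7 new (s, o, v, e, n, s, o)
  "mifenpa" → 7 new (m, i, f, e, n, p, a)
  "ro" → 2 new (r, o)
  "rovi" → prefix "ro" already present; 2 new (v, i)
  "runsarne" → prefix "r" already present; 7 new (u, n, s, a, r, n, e)
  "sovenlu" → prefix "soven" already present; 2 new (l, u)
Total nodes = 7 + 9 + 6 + 6 + 8 + 5 + 0 + 3 + 2 + 6 + 2 + 3 + 9 + 7 + 7 + 2 + 2 + 7 + 2 = 93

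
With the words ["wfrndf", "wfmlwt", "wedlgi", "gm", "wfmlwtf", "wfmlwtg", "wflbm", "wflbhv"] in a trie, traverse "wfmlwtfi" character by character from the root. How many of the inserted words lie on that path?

2

Check each prefix of "wfmlwtfi" against the stored set — each match is an end-marker on the path.
Prefixes of the query that are stored words: "wfmlwt", "wfmlwtf"
Count: 2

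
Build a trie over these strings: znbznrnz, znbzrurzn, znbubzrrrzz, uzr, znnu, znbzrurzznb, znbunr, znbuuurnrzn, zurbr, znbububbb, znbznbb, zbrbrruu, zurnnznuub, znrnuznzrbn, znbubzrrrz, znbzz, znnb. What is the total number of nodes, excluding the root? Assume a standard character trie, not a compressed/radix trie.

73

Insert word by word; a character creates a node only if that edge doesn't already exist:
  "znbznrnz" → 8 new (z, n, b, z, n, r, n, z)
  "znbzrurzn" → prefix "znbz" already present; 5 new (r, u, r, z, n)
  "znbubzrrrzz" → prefix "znb" already present; 8 new (u, b, z, r, r, r, z, z)
  "uzr" → 3 new (u, z, r)
  "znnu" → prefix "zn" already present; 2 new (n, u)
  "znbzrurzznb" → prefix "znbzrurz" already present; 3 new (z, n, b)
  "znbunr" → prefix "znbu" already present; 2 new (n, r)
  "znbuuurnrzn" → prefix "znbu" already present; 7 new (u, u, r, n, r, z, n)
  "zurbr" → prefix "z" already present; 4 new (u, r, b, r)
  "znbububbb" → prefix "znbub" already present; 4 new (u, b, b, b)
  "znbznbb" → prefix "znbzn" already present; 2 new (b, b)
  "zbrbrruu" → prefix "z" already present; 7 new (b, r, b, r, r, u, u)
  "zurnnznuub" → prefix "zur" already present; 7 new (n, n, z, n, u, u, b)
  "znrnuznzrbn" → prefix "zn" already present; 9 new (r, n, u, z, n, z, r, b, n)
  "znbubzrrrz" → prefix "znbubzrrrz" already present; 0 new (none)
  "znbzz" → prefix "znbz" already present; 1 new (z)
  "znnb" → prefix "znn" already present; 1 new (b)
Total nodes = 8 + 5 + 8 + 3 + 2 + 3 + 2 + 7 + 4 + 4 + 2 + 7 + 7 + 9 + 0 + 1 + 1 = 73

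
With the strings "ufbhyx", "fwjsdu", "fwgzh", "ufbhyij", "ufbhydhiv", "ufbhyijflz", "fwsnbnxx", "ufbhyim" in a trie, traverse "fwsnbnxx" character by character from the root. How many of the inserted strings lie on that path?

1

Traverse "fwsnbnxx" character by character; count nodes along the way that are marked as word ends.
Prefixes of the query that are stored words: "fwsnbnxx"
Count: 1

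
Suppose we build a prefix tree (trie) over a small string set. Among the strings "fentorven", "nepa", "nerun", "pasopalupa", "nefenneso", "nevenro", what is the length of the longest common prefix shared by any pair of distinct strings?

2

Equivalently: take the maximum, over all pairs, of their longest common prefix length.
e.g. "nefenneso" and "nepa" share the prefix "ne" of length 2; no pair shares a longer one.
Longest shared-prefix length: 2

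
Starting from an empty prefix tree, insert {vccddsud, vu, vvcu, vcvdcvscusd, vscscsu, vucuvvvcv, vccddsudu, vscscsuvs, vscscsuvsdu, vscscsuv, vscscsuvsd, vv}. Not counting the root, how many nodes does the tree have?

Trie structure (* marks end of a word):
(root)
└─ v
   ├─ c
   │  ├─ c
   │  │  └─ d
   │  │     └─ d
   │  │        └─ s
   │  │           └─ u
   │  │              └─ d *
   │  │                 └─ u *
   │  └─ v
   │     └─ d
   │        └─ c
   │           └─ v
   │              └─ s
   │                 └─ c
   │                    └─ u
   │                       └─ s
   │                          └─ d *
   ├─ s
   │  └─ c
   │     └─ s
   │        └─ c
   │           └─ s
   │              └─ u *
   │                 └─ v *
   │                    └─ s *
   │                       └─ d *
   │                          └─ u *
   ├─ u *
   │  └─ c
   │     └─ u
   │        └─ v
   │           └─ v
   │              └─ v
   │                 └─ c
   │                    └─ v *
   └─ v *
      └─ c
         └─ u *
Counting every labelled node above: 39.

39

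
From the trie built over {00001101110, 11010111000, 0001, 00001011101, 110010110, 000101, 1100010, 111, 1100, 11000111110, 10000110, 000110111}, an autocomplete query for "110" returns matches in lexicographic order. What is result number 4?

Filter for "110…" and sort: "1100", "1100010", "11000111110", "110010110", "11010111000"
Position 4: 110010110

110010110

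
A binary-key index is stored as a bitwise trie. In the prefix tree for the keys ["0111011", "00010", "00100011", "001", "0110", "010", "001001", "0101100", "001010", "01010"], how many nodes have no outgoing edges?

8

A leaf is a node with no children — equivalently, the end of a word that is not a proper prefix of any other stored word.
Those words: "00010", "00100011", "001001", "001010", "01010", "0101100", "0110", "0111011"
Leaf count: 8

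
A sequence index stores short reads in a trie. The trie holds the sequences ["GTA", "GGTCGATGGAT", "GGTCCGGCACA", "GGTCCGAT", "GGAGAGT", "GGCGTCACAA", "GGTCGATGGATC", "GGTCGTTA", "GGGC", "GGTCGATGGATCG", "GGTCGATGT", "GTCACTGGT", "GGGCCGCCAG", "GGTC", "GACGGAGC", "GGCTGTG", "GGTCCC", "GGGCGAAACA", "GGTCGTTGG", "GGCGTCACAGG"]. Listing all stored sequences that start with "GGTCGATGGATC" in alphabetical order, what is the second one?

DFS of the "GGTCGATGGATC" subtree visits, in order: "GGTCGATGGATC", "GGTCGATGGATCG"
The 2nd is GGTCGATGGATCG.

GGTCGATGGATCG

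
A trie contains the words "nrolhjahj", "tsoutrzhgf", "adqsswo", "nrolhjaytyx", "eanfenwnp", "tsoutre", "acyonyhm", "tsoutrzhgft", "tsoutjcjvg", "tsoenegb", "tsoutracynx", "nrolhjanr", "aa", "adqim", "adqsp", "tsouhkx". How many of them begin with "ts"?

7

Walk to "ts"; the words in its subtree are exactly those with that prefix.
Matches: "tsoenegb", "tsouhkx", "tsoutjcjvg", "tsoutracynx", "tsoutre", "tsoutrzhgf", "tsoutrzhgft"
Count: 7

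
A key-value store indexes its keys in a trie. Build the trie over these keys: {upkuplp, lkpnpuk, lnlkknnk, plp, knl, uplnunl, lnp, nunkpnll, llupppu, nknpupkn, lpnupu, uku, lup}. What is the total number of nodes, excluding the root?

Trace insertions, counting only characters that open a new branch:
  "upkuplp" → 7 new (u, p, k, u, p, l, p)
  "lkpnpuk" → 7 new (l, k, p, n, p, u, k)
  "lnlkknnk" → prefix "l" already present; 7 new (n, l, k, k, n, n, k)
  "plp" → 3 new (p, l, p)
  "knl" → 3 new (k, n, l)
  "uplnunl" → prefix "up" already present; 5 new (l, n, u, n, l)
  "lnp" → prefix "ln" already present; 1 new (p)
  "nunkpnll" → 8 new (n, u, n, k, p, n, l, l)
  "llupppu" → prefix "l" already present; 6 new (l, u, p, p, p, u)
  "nknpupkn" → prefix "n" already present; 7 new (k, n, p, u, p, k, n)
  "lpnupu" → prefix "l" already present; 5 new (p, n, u, p, u)
  "uku" → prefix "u" already present; 2 new (k, u)
  "lup" → prefix "l" already present; 2 new (u, p)
Total nodes = 7 + 7 + 7 + 3 + 3 + 5 + 1 + 8 + 6 + 7 + 5 + 2 + 2 = 63

63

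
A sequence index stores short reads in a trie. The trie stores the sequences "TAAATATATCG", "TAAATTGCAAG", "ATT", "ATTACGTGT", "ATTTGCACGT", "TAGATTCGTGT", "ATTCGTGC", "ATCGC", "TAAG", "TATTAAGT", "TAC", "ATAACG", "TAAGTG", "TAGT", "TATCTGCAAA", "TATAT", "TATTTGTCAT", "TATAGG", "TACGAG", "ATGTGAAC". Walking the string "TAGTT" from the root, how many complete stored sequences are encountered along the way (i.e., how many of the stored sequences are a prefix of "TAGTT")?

1

Traverse "TAGTT" character by character; count nodes along the way that are marked as word ends.
Prefixes of the query that are stored words: "TAGT"
Count: 1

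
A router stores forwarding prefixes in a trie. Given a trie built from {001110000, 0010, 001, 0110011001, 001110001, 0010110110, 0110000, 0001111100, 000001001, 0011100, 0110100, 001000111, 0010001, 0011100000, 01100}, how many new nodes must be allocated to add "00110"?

1

"0011" is already a path in the trie; the remaining "0" must be added.
So 5 − 4 = 1 new nodes.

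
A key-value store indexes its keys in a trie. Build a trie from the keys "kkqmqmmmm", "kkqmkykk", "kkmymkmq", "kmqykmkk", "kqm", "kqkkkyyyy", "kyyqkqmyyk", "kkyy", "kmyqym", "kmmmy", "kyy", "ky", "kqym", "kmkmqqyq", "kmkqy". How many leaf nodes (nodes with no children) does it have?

A leaf is a node with no children — equivalently, the end of a word that is not a proper prefix of any other stored word.
Those words: "kkmymkmq", "kkqmkykk", "kkqmqmmmm", "kkyy", "kmkmqqyq", "kmkqy", "kmmmy", "kmqykmkk", "kmyqym", "kqkkkyyyy", "kqm", "kqym", "kyyqkqmyyk"
Leaf count: 13

13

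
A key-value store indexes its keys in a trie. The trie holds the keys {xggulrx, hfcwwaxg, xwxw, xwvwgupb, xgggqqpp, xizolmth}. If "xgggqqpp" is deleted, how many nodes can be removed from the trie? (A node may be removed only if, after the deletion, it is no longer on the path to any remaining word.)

After clearing the end-marker at "xgggqqpp", prune upward until reaching a node still needed by another word.
The suffix "gqqpp" (5 nodes) is used only by "xgggqqpp"; the node for "xgg" still has the child "u", so pruning stops there.
Nodes removed: 5

5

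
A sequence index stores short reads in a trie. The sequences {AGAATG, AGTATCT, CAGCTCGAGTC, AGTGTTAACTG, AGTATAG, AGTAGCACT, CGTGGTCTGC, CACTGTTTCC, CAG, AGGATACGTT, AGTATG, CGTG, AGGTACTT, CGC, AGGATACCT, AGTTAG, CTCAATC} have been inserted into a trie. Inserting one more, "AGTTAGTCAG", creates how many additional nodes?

The longest prefix of "AGTTAGTCAG" already in the trie is "AGTTAG" (length 6).
New nodes needed: |"AGTTAGTCAG"| − 6 = 10 − 6 = 4.

4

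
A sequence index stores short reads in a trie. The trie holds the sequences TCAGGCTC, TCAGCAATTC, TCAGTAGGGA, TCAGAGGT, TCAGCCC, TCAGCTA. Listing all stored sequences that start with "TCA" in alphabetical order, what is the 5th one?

TCAGGCTC

Filter for "TCA…" and sort: "TCAGAGGT", "TCAGCAATTC", "TCAGCCC", "TCAGCTA", "TCAGGCTC", "TCAGTAGGGA"
The 5th is TCAGGCTC.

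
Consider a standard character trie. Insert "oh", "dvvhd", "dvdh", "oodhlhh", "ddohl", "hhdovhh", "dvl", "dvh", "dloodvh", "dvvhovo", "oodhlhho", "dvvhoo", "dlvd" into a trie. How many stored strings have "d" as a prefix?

9

Filter for entries beginning with "d":
Matches: "ddohl", "dloodvh", "dlvd", "dvdh", "dvh", "dvl", "dvvhd", "dvvhoo", "dvvhovo"
Count: 9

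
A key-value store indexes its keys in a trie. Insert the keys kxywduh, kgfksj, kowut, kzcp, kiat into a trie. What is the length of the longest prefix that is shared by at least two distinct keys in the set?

1

Look for the deepest trie node that still has at least two words in its subtree.
"kgfksj" and "kiat" agree on "k" (1 characters) before diverging; nothing deeper is shared.
Longest shared-prefix length: 1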